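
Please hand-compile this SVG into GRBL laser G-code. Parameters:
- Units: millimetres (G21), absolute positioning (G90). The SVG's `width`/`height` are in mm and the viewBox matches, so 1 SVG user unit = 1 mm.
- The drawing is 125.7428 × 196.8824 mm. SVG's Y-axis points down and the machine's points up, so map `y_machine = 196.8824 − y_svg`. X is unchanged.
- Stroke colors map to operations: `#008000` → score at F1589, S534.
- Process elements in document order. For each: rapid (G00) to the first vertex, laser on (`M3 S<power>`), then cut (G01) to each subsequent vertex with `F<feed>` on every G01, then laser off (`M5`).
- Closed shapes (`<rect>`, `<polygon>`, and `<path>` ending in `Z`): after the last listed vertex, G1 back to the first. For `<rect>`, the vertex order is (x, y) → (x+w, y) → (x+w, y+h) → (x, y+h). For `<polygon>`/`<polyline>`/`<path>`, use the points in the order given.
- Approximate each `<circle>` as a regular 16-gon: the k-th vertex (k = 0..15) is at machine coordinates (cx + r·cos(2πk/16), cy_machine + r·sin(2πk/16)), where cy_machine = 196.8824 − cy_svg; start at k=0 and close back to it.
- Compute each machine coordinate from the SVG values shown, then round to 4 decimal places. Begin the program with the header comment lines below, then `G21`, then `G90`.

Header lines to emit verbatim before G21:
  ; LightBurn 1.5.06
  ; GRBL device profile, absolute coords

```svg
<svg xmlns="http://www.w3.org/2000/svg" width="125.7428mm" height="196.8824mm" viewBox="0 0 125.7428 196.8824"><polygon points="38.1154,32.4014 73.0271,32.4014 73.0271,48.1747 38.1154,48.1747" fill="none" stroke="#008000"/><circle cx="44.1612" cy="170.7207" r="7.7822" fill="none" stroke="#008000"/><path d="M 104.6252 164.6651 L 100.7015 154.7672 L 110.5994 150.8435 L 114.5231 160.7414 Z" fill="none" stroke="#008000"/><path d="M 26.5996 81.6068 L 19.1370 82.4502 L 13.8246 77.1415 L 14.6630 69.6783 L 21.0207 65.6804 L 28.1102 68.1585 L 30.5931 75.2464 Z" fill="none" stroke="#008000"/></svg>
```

viewBox `0 0 125.7428 196.8824` with mm width/height → 1 unit = 1 mm. Flip: y_m = 196.8824 − y_svg.

**Shape 1** — `<polygon>` rectangle, stroke `#008000` → score (S534, F1589). Machine vertices: (38.1154,164.4810) → (73.0271,164.4810) → (73.0271,148.7077) → (38.1154,148.7077) → (38.1154,164.4810). Closed: final G1 returns to the first vertex.

**Shape 2** — `<circle>` circle, stroke `#008000` → score (S534, F1589). Machine vertices: (51.9434,26.1617) → (51.3510,29.1398) → (49.6640,31.6645) → (47.1393,33.3515) → (44.1612,33.9439) → (41.1831,33.3515) → (38.6584,31.6645) → (36.9714,29.1398) → (36.3790,26.1617) → (36.9714,23.1836) → (38.6584,20.6589) → (41.1831,18.9719) → (44.1612,18.3795) → (47.1393,18.9719) → (49.6640,20.6589) → (51.3510,23.1836) → (51.9434,26.1617). Closed: final G1 returns to the first vertex.

**Shape 3** — `<path>` regular polygon, stroke `#008000` → score (S534, F1589). Machine vertices: (104.6252,32.2173) → (100.7015,42.1152) → (110.5994,46.0389) → (114.5231,36.1410) → (104.6252,32.2173). Closed: final G1 returns to the first vertex.

**Shape 4** — `<path>` regular polygon, stroke `#008000` → score (S534, F1589). Machine vertices: (26.5996,115.2756) → (19.1370,114.4322) → (13.8246,119.7409) → (14.6630,127.2041) → (21.0207,131.2020) → (28.1102,128.7239) → (30.5931,121.6360) → (26.5996,115.2756). Closed: final G1 returns to the first vertex.

; LightBurn 1.5.06
; GRBL device profile, absolute coords
G21
G90
G00 X38.1154 Y164.4810
M3 S534
G01 X73.0271 Y164.4810 F1589
G01 X73.0271 Y148.7077 F1589
G01 X38.1154 Y148.7077 F1589
G01 X38.1154 Y164.4810 F1589
M5
G00 X51.9434 Y26.1617
M3 S534
G01 X51.3510 Y29.1398 F1589
G01 X49.6640 Y31.6645 F1589
G01 X47.1393 Y33.3515 F1589
G01 X44.1612 Y33.9439 F1589
G01 X41.1831 Y33.3515 F1589
G01 X38.6584 Y31.6645 F1589
G01 X36.9714 Y29.1398 F1589
G01 X36.3790 Y26.1617 F1589
G01 X36.9714 Y23.1836 F1589
G01 X38.6584 Y20.6589 F1589
G01 X41.1831 Y18.9719 F1589
G01 X44.1612 Y18.3795 F1589
G01 X47.1393 Y18.9719 F1589
G01 X49.6640 Y20.6589 F1589
G01 X51.3510 Y23.1836 F1589
G01 X51.9434 Y26.1617 F1589
M5
G00 X104.6252 Y32.2173
M3 S534
G01 X100.7015 Y42.1152 F1589
G01 X110.5994 Y46.0389 F1589
G01 X114.5231 Y36.1410 F1589
G01 X104.6252 Y32.2173 F1589
M5
G00 X26.5996 Y115.2756
M3 S534
G01 X19.1370 Y114.4322 F1589
G01 X13.8246 Y119.7409 F1589
G01 X14.6630 Y127.2041 F1589
G01 X21.0207 Y131.2020 F1589
G01 X28.1102 Y128.7239 F1589
G01 X30.5931 Y121.6360 F1589
G01 X26.5996 Y115.2756 F1589
M5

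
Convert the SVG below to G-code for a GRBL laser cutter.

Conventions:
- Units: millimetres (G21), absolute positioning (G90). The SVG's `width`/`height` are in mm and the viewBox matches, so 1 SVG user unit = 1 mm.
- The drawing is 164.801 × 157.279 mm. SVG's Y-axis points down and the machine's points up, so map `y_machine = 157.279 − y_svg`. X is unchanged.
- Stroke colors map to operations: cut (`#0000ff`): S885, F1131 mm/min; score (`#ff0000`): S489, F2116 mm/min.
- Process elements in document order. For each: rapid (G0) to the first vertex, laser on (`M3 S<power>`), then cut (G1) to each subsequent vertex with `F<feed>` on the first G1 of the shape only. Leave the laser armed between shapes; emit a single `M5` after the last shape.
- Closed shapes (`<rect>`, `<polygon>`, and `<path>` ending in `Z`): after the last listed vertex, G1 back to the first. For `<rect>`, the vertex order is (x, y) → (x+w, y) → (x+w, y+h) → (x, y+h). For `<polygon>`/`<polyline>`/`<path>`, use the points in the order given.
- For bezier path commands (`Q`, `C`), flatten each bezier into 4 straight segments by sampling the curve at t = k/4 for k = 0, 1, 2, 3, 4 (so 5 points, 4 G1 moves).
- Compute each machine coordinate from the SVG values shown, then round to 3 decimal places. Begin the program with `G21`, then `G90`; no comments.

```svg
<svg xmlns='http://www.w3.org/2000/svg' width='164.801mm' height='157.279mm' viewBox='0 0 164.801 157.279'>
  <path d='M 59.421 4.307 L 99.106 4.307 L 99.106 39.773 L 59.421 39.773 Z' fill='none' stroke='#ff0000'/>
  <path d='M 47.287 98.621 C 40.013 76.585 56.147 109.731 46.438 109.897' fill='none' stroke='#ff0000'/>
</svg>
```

viewBox `0 0 164.801 157.279` with mm width/height → 1 unit = 1 mm. Flip: y_m = 157.279 − y_svg.

**Shape 1** — `<path>` rectangle, stroke `#ff0000` → score (S489, F2116). Machine vertices: (59.421,152.972) → (99.106,152.972) → (99.106,117.506) → (59.421,117.506) → (59.421,152.972). Closed: final G1 returns to the first vertex.

**Shape 2** — `<path>` cubic bezier, stroke `#ff0000` → score (S489, F2116). Control points (SVG): P0=(47.287,98.621), P1=(40.013,76.585), P2=(56.147,109.731), P3=(46.438,109.897); sampled at t=k/4. Machine vertices: (47.287,58.658) → (45.451,66.216) → (47.776,61.346) → (49.644,52.313) → (46.438,47.382). Open path.

G21
G90
G0 X59.421 Y152.972
M3 S489
G1 X99.106 Y152.972 F2116
G1 X99.106 Y117.506
G1 X59.421 Y117.506
G1 X59.421 Y152.972
G0 X47.287 Y58.658
M3 S489
G1 X45.451 Y66.216 F2116
G1 X47.776 Y61.346
G1 X49.644 Y52.313
G1 X46.438 Y47.382
M5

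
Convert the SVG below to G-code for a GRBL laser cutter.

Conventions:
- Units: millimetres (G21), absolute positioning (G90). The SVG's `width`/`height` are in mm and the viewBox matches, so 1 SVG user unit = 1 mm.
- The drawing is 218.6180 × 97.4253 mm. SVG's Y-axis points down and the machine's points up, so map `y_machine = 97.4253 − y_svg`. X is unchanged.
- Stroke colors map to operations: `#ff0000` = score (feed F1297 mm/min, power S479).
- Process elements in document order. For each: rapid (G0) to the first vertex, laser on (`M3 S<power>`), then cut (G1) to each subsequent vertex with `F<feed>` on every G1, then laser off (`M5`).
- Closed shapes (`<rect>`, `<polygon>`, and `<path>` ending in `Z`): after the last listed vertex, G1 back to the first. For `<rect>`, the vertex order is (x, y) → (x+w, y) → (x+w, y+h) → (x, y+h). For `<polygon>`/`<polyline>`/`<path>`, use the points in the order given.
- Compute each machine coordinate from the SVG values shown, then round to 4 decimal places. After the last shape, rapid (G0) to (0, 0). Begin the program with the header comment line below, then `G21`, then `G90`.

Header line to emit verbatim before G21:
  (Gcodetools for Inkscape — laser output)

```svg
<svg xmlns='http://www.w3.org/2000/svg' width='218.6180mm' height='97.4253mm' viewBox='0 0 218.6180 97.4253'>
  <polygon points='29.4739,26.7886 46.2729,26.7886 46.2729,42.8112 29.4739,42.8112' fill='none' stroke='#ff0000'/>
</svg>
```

Since the viewBox matches the mm dimensions, user units are millimetres directly. The only transform is the Y-flip y_m = 97.4253 − y_svg.

Shape 1 is a rectangle drawn with `<polygon>`. Its stroke #ff0000 means score at S479, F1297. After flipping Y the toolpath is (29.4739,70.6367) → (46.2729,70.6367) → (46.2729,54.6141) → (29.4739,54.6141) → (29.4739,70.6367), returning to the start.

(Gcodetools for Inkscape — laser output)
G21
G90
G0 X29.4739 Y70.6367
M3 S479
G1 X46.2729 Y70.6367 F1297
G1 X46.2729 Y54.6141 F1297
G1 X29.4739 Y54.6141 F1297
G1 X29.4739 Y70.6367 F1297
M5
G0 X0.0000 Y0.0000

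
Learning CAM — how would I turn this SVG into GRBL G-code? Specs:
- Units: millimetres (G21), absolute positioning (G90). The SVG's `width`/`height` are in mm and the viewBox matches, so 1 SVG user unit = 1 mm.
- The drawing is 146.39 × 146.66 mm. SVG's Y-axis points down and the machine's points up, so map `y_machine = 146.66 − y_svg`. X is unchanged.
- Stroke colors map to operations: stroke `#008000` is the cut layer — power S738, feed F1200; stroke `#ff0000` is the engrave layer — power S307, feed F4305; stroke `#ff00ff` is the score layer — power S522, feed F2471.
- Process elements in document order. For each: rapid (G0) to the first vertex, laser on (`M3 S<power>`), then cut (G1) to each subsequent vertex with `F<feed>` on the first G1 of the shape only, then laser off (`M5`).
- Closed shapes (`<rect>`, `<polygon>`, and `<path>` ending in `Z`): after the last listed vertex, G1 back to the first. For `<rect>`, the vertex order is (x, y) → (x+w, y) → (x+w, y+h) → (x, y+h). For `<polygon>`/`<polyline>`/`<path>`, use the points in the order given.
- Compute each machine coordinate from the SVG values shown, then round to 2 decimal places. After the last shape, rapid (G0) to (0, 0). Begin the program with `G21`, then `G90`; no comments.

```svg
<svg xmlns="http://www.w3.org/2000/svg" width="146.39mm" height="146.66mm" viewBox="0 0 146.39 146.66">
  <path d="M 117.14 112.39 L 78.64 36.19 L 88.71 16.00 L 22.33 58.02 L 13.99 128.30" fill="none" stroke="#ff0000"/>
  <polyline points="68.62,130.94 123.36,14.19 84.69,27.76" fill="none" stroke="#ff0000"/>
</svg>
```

G21
G90
G0 X117.14 Y34.27
M3 S307
G1 X78.64 Y110.47 F4305
G1 X88.71 Y130.66
G1 X22.33 Y88.64
G1 X13.99 Y18.36
M5
G0 X68.62 Y15.72
M3 S307
G1 X123.36 Y132.47 F4305
G1 X84.69 Y118.90
M5
G0 X0.00 Y0.00

1 u = 1 mm; y_m = 146.66 − y.

[1] `<path>` open polyline, #ff0000→engrave S307 F4305: (117.14,34.27) → (78.64,110.47) → (88.71,130.66) → (22.33,88.64) → (13.99,18.36)

[2] `<polyline>` open polyline, #ff0000→engrave S307 F4305: (68.62,15.72) → (123.36,132.47) → (84.69,118.90)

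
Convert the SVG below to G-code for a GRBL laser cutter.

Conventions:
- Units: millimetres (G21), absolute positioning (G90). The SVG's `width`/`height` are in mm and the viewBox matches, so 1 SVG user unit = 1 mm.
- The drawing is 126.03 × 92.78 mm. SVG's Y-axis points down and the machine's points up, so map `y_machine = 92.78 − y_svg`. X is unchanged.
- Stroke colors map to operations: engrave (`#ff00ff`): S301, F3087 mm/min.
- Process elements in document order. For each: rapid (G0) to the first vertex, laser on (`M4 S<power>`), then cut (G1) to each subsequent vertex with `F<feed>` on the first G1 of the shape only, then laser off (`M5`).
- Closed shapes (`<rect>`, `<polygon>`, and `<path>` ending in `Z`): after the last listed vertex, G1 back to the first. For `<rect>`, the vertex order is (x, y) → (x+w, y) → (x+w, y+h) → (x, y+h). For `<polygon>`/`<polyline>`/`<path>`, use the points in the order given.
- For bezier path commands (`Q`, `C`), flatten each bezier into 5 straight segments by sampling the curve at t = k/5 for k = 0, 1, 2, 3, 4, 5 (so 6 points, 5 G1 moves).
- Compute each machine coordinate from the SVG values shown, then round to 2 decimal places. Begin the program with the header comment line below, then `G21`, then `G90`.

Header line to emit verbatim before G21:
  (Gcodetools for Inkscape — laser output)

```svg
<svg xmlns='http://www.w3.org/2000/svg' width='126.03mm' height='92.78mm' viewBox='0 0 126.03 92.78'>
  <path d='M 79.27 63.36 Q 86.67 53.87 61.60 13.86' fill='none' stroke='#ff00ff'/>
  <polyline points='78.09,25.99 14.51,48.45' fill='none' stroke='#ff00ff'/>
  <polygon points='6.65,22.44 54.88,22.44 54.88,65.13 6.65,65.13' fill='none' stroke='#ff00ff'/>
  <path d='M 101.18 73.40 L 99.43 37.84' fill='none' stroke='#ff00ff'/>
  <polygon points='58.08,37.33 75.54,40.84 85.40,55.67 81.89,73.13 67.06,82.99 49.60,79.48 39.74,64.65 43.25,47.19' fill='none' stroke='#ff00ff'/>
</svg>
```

1 u = 1 mm; y_m = 92.78 − y.

[1] `<path>` quadratic bezier, #ff00ff→engrave S301 F3087: (79.27,29.42) → (80.93,34.44) → (79.99,41.90) → (76.46,51.80) → (70.33,64.14) → (61.60,78.92)

[2] `<polyline>` line segment, #ff00ff→engrave S301 F3087: (78.09,66.79) → (14.51,44.33)

[3] `<polygon>` rectangle, #ff00ff→engrave S301 F3087: (6.65,70.34) → (54.88,70.34) → (54.88,27.65) → (6.65,27.65) → (6.65,70.34) (closed)

[4] `<path>` line segment, #ff00ff→engrave S301 F3087: (101.18,19.38) → (99.43,54.94)

[5] `<polygon>` regular polygon, #ff00ff→engrave S301 F3087: (58.08,55.45) → (75.54,51.94) → (85.40,37.11) → (81.89,19.65) → (67.06,9.79) → (49.60,13.30) → (39.74,28.13) → (43.25,45.59) → (58.08,55.45) (closed)

(Gcodetools for Inkscape — laser output)
G21
G90
G0 X79.27 Y29.42
M4 S301
G1 X80.93 Y34.44 F3087
G1 X79.99 Y41.90
G1 X76.46 Y51.80
G1 X70.33 Y64.14
G1 X61.60 Y78.92
M5
G0 X78.09 Y66.79
M4 S301
G1 X14.51 Y44.33 F3087
M5
G0 X6.65 Y70.34
M4 S301
G1 X54.88 Y70.34 F3087
G1 X54.88 Y27.65
G1 X6.65 Y27.65
G1 X6.65 Y70.34
M5
G0 X101.18 Y19.38
M4 S301
G1 X99.43 Y54.94 F3087
M5
G0 X58.08 Y55.45
M4 S301
G1 X75.54 Y51.94 F3087
G1 X85.40 Y37.11
G1 X81.89 Y19.65
G1 X67.06 Y9.79
G1 X49.60 Y13.30
G1 X39.74 Y28.13
G1 X43.25 Y45.59
G1 X58.08 Y55.45
M5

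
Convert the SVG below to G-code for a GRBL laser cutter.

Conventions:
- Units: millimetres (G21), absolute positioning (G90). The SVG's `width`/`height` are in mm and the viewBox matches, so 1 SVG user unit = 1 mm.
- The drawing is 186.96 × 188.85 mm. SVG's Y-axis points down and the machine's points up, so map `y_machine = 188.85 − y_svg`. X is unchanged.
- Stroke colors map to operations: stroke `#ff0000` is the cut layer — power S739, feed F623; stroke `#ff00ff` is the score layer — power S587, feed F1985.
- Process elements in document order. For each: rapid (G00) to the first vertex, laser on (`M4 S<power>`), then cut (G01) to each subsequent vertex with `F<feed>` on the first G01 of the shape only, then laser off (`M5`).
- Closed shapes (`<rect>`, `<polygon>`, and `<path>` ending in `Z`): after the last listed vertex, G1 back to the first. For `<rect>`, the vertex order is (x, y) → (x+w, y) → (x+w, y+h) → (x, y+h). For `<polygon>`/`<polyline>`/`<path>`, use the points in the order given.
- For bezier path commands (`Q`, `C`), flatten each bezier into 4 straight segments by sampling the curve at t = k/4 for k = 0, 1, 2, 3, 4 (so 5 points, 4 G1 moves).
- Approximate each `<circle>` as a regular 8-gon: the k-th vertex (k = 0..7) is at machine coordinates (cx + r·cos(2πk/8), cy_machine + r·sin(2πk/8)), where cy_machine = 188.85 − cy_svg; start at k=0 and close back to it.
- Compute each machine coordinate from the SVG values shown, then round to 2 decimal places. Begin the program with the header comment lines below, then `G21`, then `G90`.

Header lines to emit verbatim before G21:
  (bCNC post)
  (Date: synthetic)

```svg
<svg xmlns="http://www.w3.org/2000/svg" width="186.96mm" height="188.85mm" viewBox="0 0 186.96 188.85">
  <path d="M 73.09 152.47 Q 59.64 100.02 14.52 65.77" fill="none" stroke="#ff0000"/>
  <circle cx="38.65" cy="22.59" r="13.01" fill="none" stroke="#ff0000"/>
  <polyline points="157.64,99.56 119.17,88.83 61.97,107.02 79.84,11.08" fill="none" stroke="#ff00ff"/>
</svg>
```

(bCNC post)
(Date: synthetic)
G21
G90
G00 X73.09 Y36.38
M4 S739
G01 X64.39 Y61.47 F623
G01 X51.72 Y84.28
G01 X35.10 Y104.82
G01 X14.52 Y123.08
M5
G00 X51.66 Y166.26
M4 S739
G01 X47.85 Y175.46 F623
G01 X38.65 Y179.27
G01 X29.45 Y175.46
G01 X25.64 Y166.26
G01 X29.45 Y157.06
G01 X38.65 Y153.25
G01 X47.85 Y157.06
G01 X51.66 Y166.26
M5
G00 X157.64 Y89.29
M4 S587
G01 X119.17 Y100.02 F1985
G01 X61.97 Y81.83
G01 X79.84 Y177.77
M5

1 u = 1 mm; y_m = 188.85 − y.

[1] `<path>` quadratic bezier, #ff0000→cut S739 F623: (73.09,36.38) → (64.39,61.47) → (51.72,84.28) → (35.10,104.82) → (14.52,123.08)

[2] `<circle>` circle, #ff0000→cut S739 F623: (51.66,166.26) → (47.85,175.46) → (38.65,179.27) → (29.45,175.46) → (25.64,166.26) → (29.45,157.06) → (38.65,153.25) → (47.85,157.06) → (51.66,166.26) (closed)

[3] `<polyline>` open polyline, #ff00ff→score S587 F1985: (157.64,89.29) → (119.17,100.02) → (61.97,81.83) → (79.84,177.77)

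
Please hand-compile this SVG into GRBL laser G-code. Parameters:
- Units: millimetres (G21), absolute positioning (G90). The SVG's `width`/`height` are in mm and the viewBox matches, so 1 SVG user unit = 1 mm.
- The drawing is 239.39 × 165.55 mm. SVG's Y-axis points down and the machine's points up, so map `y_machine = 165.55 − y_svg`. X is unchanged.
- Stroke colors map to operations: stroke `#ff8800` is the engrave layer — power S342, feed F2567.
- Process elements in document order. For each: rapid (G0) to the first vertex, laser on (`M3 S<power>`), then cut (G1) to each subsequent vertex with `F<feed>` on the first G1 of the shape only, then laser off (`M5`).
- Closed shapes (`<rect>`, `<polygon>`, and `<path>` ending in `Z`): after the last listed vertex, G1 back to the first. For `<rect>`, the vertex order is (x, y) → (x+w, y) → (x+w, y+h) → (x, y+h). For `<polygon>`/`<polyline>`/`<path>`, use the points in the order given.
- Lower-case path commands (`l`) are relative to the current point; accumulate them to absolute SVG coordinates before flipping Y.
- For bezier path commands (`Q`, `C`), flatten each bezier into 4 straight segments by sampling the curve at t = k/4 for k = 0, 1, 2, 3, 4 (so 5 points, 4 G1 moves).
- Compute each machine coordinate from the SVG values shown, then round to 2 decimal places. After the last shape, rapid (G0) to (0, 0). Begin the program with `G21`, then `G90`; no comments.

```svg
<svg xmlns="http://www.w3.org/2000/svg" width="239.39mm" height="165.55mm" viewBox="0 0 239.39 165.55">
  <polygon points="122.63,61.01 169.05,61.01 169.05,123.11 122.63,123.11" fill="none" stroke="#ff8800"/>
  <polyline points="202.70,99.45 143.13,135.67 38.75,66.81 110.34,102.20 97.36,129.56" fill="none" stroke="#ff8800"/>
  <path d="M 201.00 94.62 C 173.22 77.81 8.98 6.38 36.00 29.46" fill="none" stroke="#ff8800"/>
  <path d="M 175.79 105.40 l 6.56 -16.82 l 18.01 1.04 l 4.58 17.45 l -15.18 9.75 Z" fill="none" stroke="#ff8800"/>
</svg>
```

G21
G90
G0 X122.63 Y104.54
M3 S342
G1 X169.05 Y104.54 F2567
G1 X169.05 Y42.44
G1 X122.63 Y42.44
G1 X122.63 Y104.54
M5
G0 X202.70 Y66.10
M3 S342
G1 X143.13 Y29.88 F2567
G1 X38.75 Y98.74
G1 X110.34 Y63.35
G1 X97.36 Y35.99
M5
G0 X201.00 Y70.93
M3 S342
G1 X159.70 Y91.45 F2567
G1 X97.95 Y118.47
G1 X46.48 Y138.01
G1 X36.00 Y136.09
M5
G0 X175.79 Y60.15
M3 S342
G1 X182.35 Y76.97 F2567
G1 X200.36 Y75.93
G1 X204.94 Y58.48
G1 X189.76 Y48.73
G1 X175.79 Y60.15
M5
G0 X0.00 Y0.00

1 u = 1 mm; y_m = 165.55 − y.

[1] `<polygon>` rectangle, #ff8800→engrave S342 F2567: (122.63,104.54) → (169.05,104.54) → (169.05,42.44) → (122.63,42.44) → (122.63,104.54) (closed)

[2] `<polyline>` open polyline, #ff8800→engrave S342 F2567: (202.70,66.10) → (143.13,29.88) → (38.75,98.74) → (110.34,63.35) → (97.36,35.99)

[3] `<path>` cubic bezier, #ff8800→engrave S342 F2567: (201.00,70.93) → (159.70,91.45) → (97.95,118.47) → (46.48,138.01) → (36.00,136.09)

[4] `<path>` regular polygon, #ff8800→engrave S342 F2567: (175.79,60.15) → (182.35,76.97) → (200.36,75.93) → (204.94,58.48) → (189.76,48.73) → (175.79,60.15) (closed)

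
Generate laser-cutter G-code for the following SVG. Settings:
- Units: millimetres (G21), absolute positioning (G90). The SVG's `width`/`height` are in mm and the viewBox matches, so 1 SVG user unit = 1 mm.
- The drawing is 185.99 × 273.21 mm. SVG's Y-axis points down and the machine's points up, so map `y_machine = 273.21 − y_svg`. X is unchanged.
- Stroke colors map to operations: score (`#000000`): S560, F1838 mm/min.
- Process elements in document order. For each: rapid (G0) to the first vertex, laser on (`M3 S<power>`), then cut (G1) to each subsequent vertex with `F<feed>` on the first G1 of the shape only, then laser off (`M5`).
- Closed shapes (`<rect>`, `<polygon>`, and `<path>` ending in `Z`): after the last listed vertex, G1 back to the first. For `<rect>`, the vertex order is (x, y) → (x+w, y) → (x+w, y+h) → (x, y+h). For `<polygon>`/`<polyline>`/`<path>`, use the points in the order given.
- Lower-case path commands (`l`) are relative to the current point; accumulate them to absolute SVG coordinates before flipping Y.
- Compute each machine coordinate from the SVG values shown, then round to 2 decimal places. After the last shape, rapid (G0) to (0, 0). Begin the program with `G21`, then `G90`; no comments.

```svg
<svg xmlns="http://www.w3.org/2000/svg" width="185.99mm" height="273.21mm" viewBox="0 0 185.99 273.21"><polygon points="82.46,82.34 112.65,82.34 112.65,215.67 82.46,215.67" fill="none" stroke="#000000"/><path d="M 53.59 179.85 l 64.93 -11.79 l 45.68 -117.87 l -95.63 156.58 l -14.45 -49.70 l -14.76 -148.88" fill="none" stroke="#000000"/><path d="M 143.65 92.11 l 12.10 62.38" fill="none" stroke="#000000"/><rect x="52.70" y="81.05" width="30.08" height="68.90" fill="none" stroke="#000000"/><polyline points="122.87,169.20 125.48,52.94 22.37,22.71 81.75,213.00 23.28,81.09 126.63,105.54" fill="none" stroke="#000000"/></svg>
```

Since the viewBox matches the mm dimensions, user units are millimetres directly. The only transform is the Y-flip y_m = 273.21 − y_svg.

Shape 1 is a rectangle drawn with `<polygon>`. Its stroke #000000 means score at S560, F1838. After flipping Y the toolpath is (82.46,190.87) → (112.65,190.87) → (112.65,57.54) → (82.46,57.54) → (82.46,190.87), returning to the start.

Shape 2 is a open polyline drawn with `<path>`. Its stroke #000000 means score at S560, F1838. After flipping Y the toolpath is (53.59,93.36) → (118.52,105.15) → (164.20,223.02) → (68.57,66.44) → (54.12,116.14) → (39.36,265.02).

Shape 3 is a line segment drawn with `<path>`. Its stroke #000000 means score at S560, F1838. After flipping Y the toolpath is (143.65,181.10) → (155.75,118.72).

Shape 4 is a rectangle drawn with `<rect>`. Its stroke #000000 means score at S560, F1838. After flipping Y the toolpath is (52.70,192.16) → (82.78,192.16) → (82.78,123.26) → (52.70,123.26) → (52.70,192.16), returning to the start.

Shape 5 is a open polyline drawn with `<polyline>`. Its stroke #000000 means score at S560, F1838. After flipping Y the toolpath is (122.87,104.01) → (125.48,220.27) → (22.37,250.50) → (81.75,60.21) → (23.28,192.12) → (126.63,167.67).

G21
G90
G0 X82.46 Y190.87
M3 S560
G1 X112.65 Y190.87 F1838
G1 X112.65 Y57.54
G1 X82.46 Y57.54
G1 X82.46 Y190.87
M5
G0 X53.59 Y93.36
M3 S560
G1 X118.52 Y105.15 F1838
G1 X164.20 Y223.02
G1 X68.57 Y66.44
G1 X54.12 Y116.14
G1 X39.36 Y265.02
M5
G0 X143.65 Y181.10
M3 S560
G1 X155.75 Y118.72 F1838
M5
G0 X52.70 Y192.16
M3 S560
G1 X82.78 Y192.16 F1838
G1 X82.78 Y123.26
G1 X52.70 Y123.26
G1 X52.70 Y192.16
M5
G0 X122.87 Y104.01
M3 S560
G1 X125.48 Y220.27 F1838
G1 X22.37 Y250.50
G1 X81.75 Y60.21
G1 X23.28 Y192.12
G1 X126.63 Y167.67
M5
G0 X0.00 Y0.00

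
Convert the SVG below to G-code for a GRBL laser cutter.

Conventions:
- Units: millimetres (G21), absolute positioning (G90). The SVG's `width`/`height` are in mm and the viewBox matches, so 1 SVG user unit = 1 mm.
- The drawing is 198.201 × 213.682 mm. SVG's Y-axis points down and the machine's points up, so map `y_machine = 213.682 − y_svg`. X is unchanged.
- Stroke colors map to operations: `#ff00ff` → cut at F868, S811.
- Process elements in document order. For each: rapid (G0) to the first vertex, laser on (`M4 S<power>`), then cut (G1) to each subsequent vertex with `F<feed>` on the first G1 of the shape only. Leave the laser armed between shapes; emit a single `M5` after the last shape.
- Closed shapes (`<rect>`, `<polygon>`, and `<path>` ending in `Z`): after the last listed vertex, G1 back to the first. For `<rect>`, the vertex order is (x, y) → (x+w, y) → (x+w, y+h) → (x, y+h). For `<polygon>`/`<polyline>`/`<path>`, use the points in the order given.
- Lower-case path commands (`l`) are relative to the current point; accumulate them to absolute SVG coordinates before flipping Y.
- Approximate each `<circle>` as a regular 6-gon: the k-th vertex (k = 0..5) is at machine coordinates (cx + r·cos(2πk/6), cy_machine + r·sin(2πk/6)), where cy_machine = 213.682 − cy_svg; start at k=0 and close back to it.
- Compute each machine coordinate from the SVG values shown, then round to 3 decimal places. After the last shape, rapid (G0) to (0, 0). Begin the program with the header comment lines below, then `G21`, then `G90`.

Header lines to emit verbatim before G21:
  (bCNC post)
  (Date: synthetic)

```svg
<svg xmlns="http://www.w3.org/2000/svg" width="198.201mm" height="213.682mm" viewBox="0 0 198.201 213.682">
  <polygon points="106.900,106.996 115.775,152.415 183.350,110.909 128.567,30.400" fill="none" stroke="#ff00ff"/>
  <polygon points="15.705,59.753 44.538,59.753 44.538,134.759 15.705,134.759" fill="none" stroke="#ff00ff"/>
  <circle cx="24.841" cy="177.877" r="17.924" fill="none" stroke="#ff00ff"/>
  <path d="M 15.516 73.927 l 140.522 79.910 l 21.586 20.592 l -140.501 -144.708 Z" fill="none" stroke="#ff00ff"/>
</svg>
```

(bCNC post)
(Date: synthetic)
G21
G90
G0 X106.900 Y106.686
M4 S811
G1 X115.775 Y61.267 F868
G1 X183.350 Y102.773
G1 X128.567 Y183.282
G1 X106.900 Y106.686
G0 X15.705 Y153.929
M4 S811
G1 X44.538 Y153.929 F868
G1 X44.538 Y78.923
G1 X15.705 Y78.923
G1 X15.705 Y153.929
G0 X42.765 Y35.805
M4 S811
G1 X33.803 Y51.328 F868
G1 X15.879 Y51.328
G1 X6.917 Y35.805
G1 X15.879 Y20.282
G1 X33.803 Y20.282
G1 X42.765 Y35.805
G0 X15.516 Y139.755
M4 S811
G1 X156.038 Y59.845 F868
G1 X177.624 Y39.253
G1 X37.123 Y183.961
G1 X15.516 Y139.755
M5
G0 X0.000 Y0.000

viewBox `0 0 198.201 213.682` with mm width/height → 1 unit = 1 mm. Flip: y_m = 213.682 − y_svg.

**Shape 1** — `<polygon>` closed polygon, stroke `#ff00ff` → cut (S811, F868). Machine vertices: (106.900,106.686) → (115.775,61.267) → (183.350,102.773) → (128.567,183.282) → (106.900,106.686). Closed: final G1 returns to the first vertex.

**Shape 2** — `<polygon>` rectangle, stroke `#ff00ff` → cut (S811, F868). Machine vertices: (15.705,153.929) → (44.538,153.929) → (44.538,78.923) → (15.705,78.923) → (15.705,153.929). Closed: final G1 returns to the first vertex.

**Shape 3** — `<circle>` circle, stroke `#ff00ff` → cut (S811, F868). Machine vertices: (42.765,35.805) → (33.803,51.328) → (15.879,51.328) → (6.917,35.805) → (15.879,20.282) → (33.803,20.282) → (42.765,35.805). Closed: final G1 returns to the first vertex.

**Shape 4** — `<path>` closed polygon, stroke `#ff00ff` → cut (S811, F868). Machine vertices: (15.516,139.755) → (156.038,59.845) → (177.624,39.253) → (37.123,183.961) → (15.516,139.755). Closed: final G1 returns to the first vertex.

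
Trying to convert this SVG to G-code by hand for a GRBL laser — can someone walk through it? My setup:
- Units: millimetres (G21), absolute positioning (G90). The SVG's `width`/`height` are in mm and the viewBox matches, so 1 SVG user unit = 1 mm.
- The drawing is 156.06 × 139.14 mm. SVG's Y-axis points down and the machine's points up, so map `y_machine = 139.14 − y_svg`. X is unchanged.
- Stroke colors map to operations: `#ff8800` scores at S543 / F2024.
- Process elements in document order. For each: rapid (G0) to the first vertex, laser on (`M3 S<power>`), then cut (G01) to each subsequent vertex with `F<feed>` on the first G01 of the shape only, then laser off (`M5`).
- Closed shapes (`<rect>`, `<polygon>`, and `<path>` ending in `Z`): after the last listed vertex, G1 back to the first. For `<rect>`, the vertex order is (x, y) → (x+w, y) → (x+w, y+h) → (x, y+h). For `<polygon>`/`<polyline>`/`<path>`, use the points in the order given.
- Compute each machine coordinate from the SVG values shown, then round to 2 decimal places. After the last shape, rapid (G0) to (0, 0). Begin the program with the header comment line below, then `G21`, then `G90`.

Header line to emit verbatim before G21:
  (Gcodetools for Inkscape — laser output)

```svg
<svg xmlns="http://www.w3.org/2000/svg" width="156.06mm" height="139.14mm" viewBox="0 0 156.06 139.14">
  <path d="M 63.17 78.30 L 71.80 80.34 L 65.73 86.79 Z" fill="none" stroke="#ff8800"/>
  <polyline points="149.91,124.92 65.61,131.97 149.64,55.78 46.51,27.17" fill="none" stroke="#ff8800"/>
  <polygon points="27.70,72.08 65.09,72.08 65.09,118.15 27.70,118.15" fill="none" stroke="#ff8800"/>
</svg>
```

1 u = 1 mm; y_m = 139.14 − y.

[1] `<path>` regular polygon, #ff8800→score S543 F2024: (63.17,60.84) → (71.80,58.80) → (65.73,52.35) → (63.17,60.84) (closed)

[2] `<polyline>` open polyline, #ff8800→score S543 F2024: (149.91,14.22) → (65.61,7.17) → (149.64,83.36) → (46.51,111.97)

[3] `<polygon>` rectangle, #ff8800→score S543 F2024: (27.70,67.06) → (65.09,67.06) → (65.09,20.99) → (27.70,20.99) → (27.70,67.06) (closed)

(Gcodetools for Inkscape — laser output)
G21
G90
G0 X63.17 Y60.84
M3 S543
G01 X71.80 Y58.80 F2024
G01 X65.73 Y52.35
G01 X63.17 Y60.84
M5
G0 X149.91 Y14.22
M3 S543
G01 X65.61 Y7.17 F2024
G01 X149.64 Y83.36
G01 X46.51 Y111.97
M5
G0 X27.70 Y67.06
M3 S543
G01 X65.09 Y67.06 F2024
G01 X65.09 Y20.99
G01 X27.70 Y20.99
G01 X27.70 Y67.06
M5
G0 X0.00 Y0.00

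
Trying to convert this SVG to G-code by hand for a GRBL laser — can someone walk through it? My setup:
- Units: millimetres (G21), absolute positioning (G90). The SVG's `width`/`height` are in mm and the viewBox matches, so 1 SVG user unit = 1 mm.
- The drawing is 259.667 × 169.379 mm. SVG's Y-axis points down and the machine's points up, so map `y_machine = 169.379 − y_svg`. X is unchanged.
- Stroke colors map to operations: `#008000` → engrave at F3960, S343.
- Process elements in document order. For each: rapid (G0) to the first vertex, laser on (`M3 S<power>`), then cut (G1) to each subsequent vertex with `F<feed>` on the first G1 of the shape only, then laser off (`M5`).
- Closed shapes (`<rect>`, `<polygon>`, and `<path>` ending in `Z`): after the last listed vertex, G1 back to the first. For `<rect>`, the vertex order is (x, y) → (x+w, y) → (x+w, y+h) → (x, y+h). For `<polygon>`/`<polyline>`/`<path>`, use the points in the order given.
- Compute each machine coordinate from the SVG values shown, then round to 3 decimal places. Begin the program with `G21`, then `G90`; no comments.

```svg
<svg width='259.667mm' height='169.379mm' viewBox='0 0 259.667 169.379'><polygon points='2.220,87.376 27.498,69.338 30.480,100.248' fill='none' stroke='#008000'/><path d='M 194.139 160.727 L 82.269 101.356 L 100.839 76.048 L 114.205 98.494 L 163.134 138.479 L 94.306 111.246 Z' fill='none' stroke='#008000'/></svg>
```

G21
G90
G0 X2.220 Y82.003
M3 S343
G1 X27.498 Y100.041 F3960
G1 X30.480 Y69.131
G1 X2.220 Y82.003
M5
G0 X194.139 Y8.652
M3 S343
G1 X82.269 Y68.023 F3960
G1 X100.839 Y93.331
G1 X114.205 Y70.885
G1 X163.134 Y30.900
G1 X94.306 Y58.133
G1 X194.139 Y8.652
M5

Since the viewBox matches the mm dimensions, user units are millimetres directly. The only transform is the Y-flip y_m = 169.379 − y_svg.

Shape 1 is a regular polygon drawn with `<polygon>`. Its stroke #008000 means engrave at S343, F3960. After flipping Y the toolpath is (2.220,82.003) → (27.498,100.041) → (30.480,69.131) → (2.220,82.003), returning to the start.

Shape 2 is a closed polygon drawn with `<path>`. Its stroke #008000 means engrave at S343, F3960. After flipping Y the toolpath is (194.139,8.652) → (82.269,68.023) → (100.839,93.331) → (114.205,70.885) → (163.134,30.900) → (94.306,58.133) → (194.139,8.652), returning to the start.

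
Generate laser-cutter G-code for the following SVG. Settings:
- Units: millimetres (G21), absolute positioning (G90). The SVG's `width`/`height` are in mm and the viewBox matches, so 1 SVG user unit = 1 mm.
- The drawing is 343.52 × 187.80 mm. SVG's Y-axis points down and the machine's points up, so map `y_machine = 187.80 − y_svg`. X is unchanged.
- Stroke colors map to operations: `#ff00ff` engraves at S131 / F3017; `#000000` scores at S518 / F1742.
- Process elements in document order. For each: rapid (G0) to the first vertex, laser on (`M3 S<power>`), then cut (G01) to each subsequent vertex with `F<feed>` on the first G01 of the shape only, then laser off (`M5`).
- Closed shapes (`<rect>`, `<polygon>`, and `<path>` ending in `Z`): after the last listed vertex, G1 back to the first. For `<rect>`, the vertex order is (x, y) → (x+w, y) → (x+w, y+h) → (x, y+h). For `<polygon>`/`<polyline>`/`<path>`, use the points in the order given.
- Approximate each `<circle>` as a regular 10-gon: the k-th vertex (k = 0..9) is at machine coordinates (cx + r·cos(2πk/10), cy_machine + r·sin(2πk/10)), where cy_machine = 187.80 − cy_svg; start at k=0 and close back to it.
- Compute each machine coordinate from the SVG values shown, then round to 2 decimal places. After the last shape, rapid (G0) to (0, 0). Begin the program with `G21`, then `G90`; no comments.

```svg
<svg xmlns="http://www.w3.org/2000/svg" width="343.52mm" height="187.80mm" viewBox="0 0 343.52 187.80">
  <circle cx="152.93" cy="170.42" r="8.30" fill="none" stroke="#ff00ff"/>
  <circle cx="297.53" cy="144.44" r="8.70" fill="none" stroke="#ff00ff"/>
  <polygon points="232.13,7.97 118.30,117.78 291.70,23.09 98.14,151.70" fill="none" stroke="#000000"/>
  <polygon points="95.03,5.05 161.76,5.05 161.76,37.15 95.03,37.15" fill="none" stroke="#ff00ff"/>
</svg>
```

viewBox `0 0 343.52 187.80` with mm width/height → 1 unit = 1 mm. Flip: y_m = 187.80 − y_svg.

**Shape 1** — `<circle>` circle, stroke `#ff00ff` → engrave (S131, F3017). Machine vertices: (161.23,17.38) → (159.64,22.26) → (155.49,25.27) → (150.37,25.27) → (146.22,22.26) → (144.63,17.38) → (146.22,12.50) → (150.37,9.49) → (155.49,9.49) → (159.64,12.50) → (161.23,17.38). Closed: final G1 returns to the first vertex.

**Shape 2** — `<circle>` circle, stroke `#ff00ff` → engrave (S131, F3017). Machine vertices: (306.23,43.36) → (304.57,48.47) → (300.22,51.63) → (294.84,51.63) → (290.49,48.47) → (288.83,43.36) → (290.49,38.25) → (294.84,35.09) → (300.22,35.09) → (304.57,38.25) → (306.23,43.36). Closed: final G1 returns to the first vertex.

**Shape 3** — `<polygon>` closed polygon, stroke `#000000` → score (S518, F1742). Machine vertices: (232.13,179.83) → (118.30,70.02) → (291.70,164.71) → (98.14,36.10) → (232.13,179.83). Closed: final G1 returns to the first vertex.

**Shape 4** — `<polygon>` rectangle, stroke `#ff00ff` → engrave (S131, F3017). Machine vertices: (95.03,182.75) → (161.76,182.75) → (161.76,150.65) → (95.03,150.65) → (95.03,182.75). Closed: final G1 returns to the first vertex.

G21
G90
G0 X161.23 Y17.38
M3 S131
G01 X159.64 Y22.26 F3017
G01 X155.49 Y25.27
G01 X150.37 Y25.27
G01 X146.22 Y22.26
G01 X144.63 Y17.38
G01 X146.22 Y12.50
G01 X150.37 Y9.49
G01 X155.49 Y9.49
G01 X159.64 Y12.50
G01 X161.23 Y17.38
M5
G0 X306.23 Y43.36
M3 S131
G01 X304.57 Y48.47 F3017
G01 X300.22 Y51.63
G01 X294.84 Y51.63
G01 X290.49 Y48.47
G01 X288.83 Y43.36
G01 X290.49 Y38.25
G01 X294.84 Y35.09
G01 X300.22 Y35.09
G01 X304.57 Y38.25
G01 X306.23 Y43.36
M5
G0 X232.13 Y179.83
M3 S518
G01 X118.30 Y70.02 F1742
G01 X291.70 Y164.71
G01 X98.14 Y36.10
G01 X232.13 Y179.83
M5
G0 X95.03 Y182.75
M3 S131
G01 X161.76 Y182.75 F3017
G01 X161.76 Y150.65
G01 X95.03 Y150.65
G01 X95.03 Y182.75
M5
G0 X0.00 Y0.00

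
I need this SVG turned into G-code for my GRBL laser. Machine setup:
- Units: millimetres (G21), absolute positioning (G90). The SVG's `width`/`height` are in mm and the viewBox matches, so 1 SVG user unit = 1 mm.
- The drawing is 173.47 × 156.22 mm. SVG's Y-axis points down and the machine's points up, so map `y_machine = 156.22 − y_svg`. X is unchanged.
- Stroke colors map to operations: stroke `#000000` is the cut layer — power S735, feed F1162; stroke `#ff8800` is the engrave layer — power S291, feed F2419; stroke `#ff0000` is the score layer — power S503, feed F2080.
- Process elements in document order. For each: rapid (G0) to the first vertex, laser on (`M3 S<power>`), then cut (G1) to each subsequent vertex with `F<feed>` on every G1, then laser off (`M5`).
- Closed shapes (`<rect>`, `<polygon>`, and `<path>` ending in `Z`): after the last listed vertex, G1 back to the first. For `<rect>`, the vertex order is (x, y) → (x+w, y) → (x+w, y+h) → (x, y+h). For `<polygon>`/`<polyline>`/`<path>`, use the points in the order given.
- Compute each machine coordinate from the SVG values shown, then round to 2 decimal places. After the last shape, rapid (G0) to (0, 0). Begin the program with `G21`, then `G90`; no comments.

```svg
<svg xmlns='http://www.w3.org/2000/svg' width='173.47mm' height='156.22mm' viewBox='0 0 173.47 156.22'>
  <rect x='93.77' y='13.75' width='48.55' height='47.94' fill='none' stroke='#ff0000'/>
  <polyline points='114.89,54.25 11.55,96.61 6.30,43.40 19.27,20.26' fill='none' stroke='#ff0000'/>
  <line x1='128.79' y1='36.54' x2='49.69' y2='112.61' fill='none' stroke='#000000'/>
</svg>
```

Since the viewBox matches the mm dimensions, user units are millimetres directly. The only transform is the Y-flip y_m = 156.22 − y_svg.

Shape 1 is a rectangle drawn with `<rect>`. Its stroke #ff0000 means score at S503, F2080. After flipping Y the toolpath is (93.77,142.47) → (142.32,142.47) → (142.32,94.53) → (93.77,94.53) → (93.77,142.47), returning to the start.

Shape 2 is a open polyline drawn with `<polyline>`. Its stroke #ff0000 means score at S503, F2080. After flipping Y the toolpath is (114.89,101.97) → (11.55,59.61) → (6.30,112.82) → (19.27,135.96).

Shape 3 is a line segment drawn with `<line>`. Its stroke #000000 means cut at S735, F1162. After flipping Y the toolpath is (128.79,119.68) → (49.69,43.61).

G21
G90
G0 X93.77 Y142.47
M3 S503
G1 X142.32 Y142.47 F2080
G1 X142.32 Y94.53 F2080
G1 X93.77 Y94.53 F2080
G1 X93.77 Y142.47 F2080
M5
G0 X114.89 Y101.97
M3 S503
G1 X11.55 Y59.61 F2080
G1 X6.30 Y112.82 F2080
G1 X19.27 Y135.96 F2080
M5
G0 X128.79 Y119.68
M3 S735
G1 X49.69 Y43.61 F1162
M5
G0 X0.00 Y0.00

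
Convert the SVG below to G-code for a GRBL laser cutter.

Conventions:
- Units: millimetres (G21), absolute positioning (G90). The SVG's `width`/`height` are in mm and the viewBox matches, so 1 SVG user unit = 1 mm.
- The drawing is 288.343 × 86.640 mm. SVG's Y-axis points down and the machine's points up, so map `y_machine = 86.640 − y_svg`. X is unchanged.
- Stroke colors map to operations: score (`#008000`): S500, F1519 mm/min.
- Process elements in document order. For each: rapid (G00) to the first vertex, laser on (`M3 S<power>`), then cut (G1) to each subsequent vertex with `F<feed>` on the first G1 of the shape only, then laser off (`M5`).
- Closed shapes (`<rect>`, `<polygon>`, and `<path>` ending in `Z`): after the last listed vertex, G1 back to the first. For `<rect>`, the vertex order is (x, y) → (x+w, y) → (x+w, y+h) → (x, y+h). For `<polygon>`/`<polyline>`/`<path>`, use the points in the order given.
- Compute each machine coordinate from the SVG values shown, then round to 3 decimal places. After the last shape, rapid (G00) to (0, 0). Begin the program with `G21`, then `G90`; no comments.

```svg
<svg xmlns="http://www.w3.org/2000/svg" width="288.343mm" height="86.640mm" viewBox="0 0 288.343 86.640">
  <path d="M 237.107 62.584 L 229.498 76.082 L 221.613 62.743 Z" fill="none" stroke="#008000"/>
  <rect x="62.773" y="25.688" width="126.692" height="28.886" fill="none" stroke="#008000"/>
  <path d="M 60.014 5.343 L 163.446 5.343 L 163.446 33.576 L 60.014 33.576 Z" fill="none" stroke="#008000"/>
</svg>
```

G21
G90
G00 X237.107 Y24.056
M3 S500
G1 X229.498 Y10.558 F1519
G1 X221.613 Y23.897
G1 X237.107 Y24.056
M5
G00 X62.773 Y60.952
M3 S500
G1 X189.465 Y60.952 F1519
G1 X189.465 Y32.066
G1 X62.773 Y32.066
G1 X62.773 Y60.952
M5
G00 X60.014 Y81.297
M3 S500
G1 X163.446 Y81.297 F1519
G1 X163.446 Y53.064
G1 X60.014 Y53.064
G1 X60.014 Y81.297
M5
G00 X0.000 Y0.000

Since the viewBox matches the mm dimensions, user units are millimetres directly. The only transform is the Y-flip y_m = 86.640 − y_svg.

Shape 1 is a regular polygon drawn with `<path>`. Its stroke #008000 means score at S500, F1519. After flipping Y the toolpath is (237.107,24.056) → (229.498,10.558) → (221.613,23.897) → (237.107,24.056), returning to the start.

Shape 2 is a rectangle drawn with `<rect>`. Its stroke #008000 means score at S500, F1519. After flipping Y the toolpath is (62.773,60.952) → (189.465,60.952) → (189.465,32.066) → (62.773,32.066) → (62.773,60.952), returning to the start.

Shape 3 is a rectangle drawn with `<path>`. Its stroke #008000 means score at S500, F1519. After flipping Y the toolpath is (60.014,81.297) → (163.446,81.297) → (163.446,53.064) → (60.014,53.064) → (60.014,81.297), returning to the start.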